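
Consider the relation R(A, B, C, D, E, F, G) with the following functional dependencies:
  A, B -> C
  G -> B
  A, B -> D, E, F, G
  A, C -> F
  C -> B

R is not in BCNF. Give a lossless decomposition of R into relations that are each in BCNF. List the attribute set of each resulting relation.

Candidate keys of the original relation: {A, B}, {A, C}, {A, G}.
Within {A, B, C, D, E, F, G}: {G}⁺ ∩ {A, B, C, D, E, F, G} = {B, G}, not the whole set, so G -> B violates BCNF; decompose into {B, G} and {A, C, D, E, F, G}.
{B, G} has no BCNF violation.
{A, C, D, E, F, G} has no BCNF violation.

{A, C, D, E, F, G}; {B, G}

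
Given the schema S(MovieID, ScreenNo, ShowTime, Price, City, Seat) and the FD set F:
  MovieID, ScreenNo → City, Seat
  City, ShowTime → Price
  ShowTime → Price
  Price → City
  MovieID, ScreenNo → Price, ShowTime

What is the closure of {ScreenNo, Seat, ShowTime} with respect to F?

Start with {ScreenNo, Seat, ShowTime}.
ShowTime → Price applies; add {Price} → now {Price, ScreenNo, Seat, ShowTime}.
Price → City applies; add {City} → now {City, Price, ScreenNo, Seat, ShowTime}.
No further FD applies.

{City, Price, ScreenNo, Seat, ShowTime}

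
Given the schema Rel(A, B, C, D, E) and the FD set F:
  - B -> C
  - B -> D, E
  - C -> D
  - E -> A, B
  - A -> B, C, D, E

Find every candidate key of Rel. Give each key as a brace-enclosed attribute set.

{A}⁺ = {A, B, C, D, E}, which is every attribute, so {A} is a candidate key.
{B}⁺ = {A, B, C, D, E}, which is every attribute, so {B} is a candidate key.
{E}⁺ = {A, B, C, D, E}, which is every attribute, so {E} is a candidate key.
Any other superkey properly contains one of these, so there are no further candidate keys.

{A}, {B}, {E}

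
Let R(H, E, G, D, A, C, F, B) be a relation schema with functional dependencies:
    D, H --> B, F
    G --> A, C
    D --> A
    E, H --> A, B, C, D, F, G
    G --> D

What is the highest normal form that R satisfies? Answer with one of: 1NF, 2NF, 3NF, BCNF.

Candidate key: {E, H}. Prime attributes: {E, H}.
D, H --> B, F breaks BCNF: {D, H}⁺ = {A, B, D, F, H}, so {D, H} is not a superkey.
D, H --> B, F has non-prime {B, F} on the right and a non-superkey on the left, so 3NF fails.
Checking every proper subset of each key, none determines a non-prime attribute — 2NF is satisfied.

2NF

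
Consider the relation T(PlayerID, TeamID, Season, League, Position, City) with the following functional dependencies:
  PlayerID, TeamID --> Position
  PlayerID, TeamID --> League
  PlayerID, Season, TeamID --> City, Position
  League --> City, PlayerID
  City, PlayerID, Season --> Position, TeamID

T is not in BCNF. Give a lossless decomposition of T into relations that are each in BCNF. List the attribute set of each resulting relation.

{City, League, PlayerID}; {League, Position, TeamID}; {PlayerID, Season, TeamID}

Candidate keys of the original relation: {City, PlayerID, Season}, {League, Season}, {PlayerID, Season, TeamID}.
Within {City, League, PlayerID, Position, Season, TeamID}: {PlayerID, TeamID}⁺ ∩ {City, League, PlayerID, Position, Season, TeamID} = {City, League, PlayerID, Position, TeamID}, not the whole set, so PlayerID, TeamID --> City, League, Position violates BCNF; decompose into {City, League, PlayerID, Position, TeamID} and {PlayerID, Season, TeamID}.
Within {City, League, PlayerID, Position, TeamID}: {League}⁺ ∩ {City, League, PlayerID, Position, TeamID} = {City, League, PlayerID}, not the whole set, so League --> City, PlayerID violates BCNF; decompose into {City, League, PlayerID} and {League, Position, TeamID}.
{City, League, PlayerID}: every determinant is a superkey — BCNF.
{League, Position, TeamID}: every determinant is a superkey — BCNF.
{PlayerID, Season, TeamID}: every determinant is a superkey — BCNF.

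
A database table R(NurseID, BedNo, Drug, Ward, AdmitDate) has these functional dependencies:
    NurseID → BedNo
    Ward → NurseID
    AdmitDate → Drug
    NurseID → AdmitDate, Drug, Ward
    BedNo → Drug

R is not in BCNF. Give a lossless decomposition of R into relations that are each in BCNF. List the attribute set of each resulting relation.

Candidate keys of the original relation: {NurseID}, {Ward}.
In {AdmitDate, BedNo, Drug, NurseID, Ward}, {AdmitDate} is not a superkey ({AdmitDate}⁺ restricted to this set is {AdmitDate, Drug}), so split on AdmitDate → Drug into {AdmitDate, Drug} and {AdmitDate, BedNo, NurseID, Ward}.
{AdmitDate, Drug} is in BCNF.
{AdmitDate, BedNo, NurseID, Ward} is in BCNF.

{AdmitDate, BedNo, NurseID, Ward}; {AdmitDate, Drug}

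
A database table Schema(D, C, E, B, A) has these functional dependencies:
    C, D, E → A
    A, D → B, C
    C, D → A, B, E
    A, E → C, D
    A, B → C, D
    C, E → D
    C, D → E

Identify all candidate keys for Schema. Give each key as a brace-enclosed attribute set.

{A, B}, {A, D}, {A, E}, {C, D}, {C, E}

{A, B} is a candidate key since {A, B}⁺ = {A, B, C, D, E} covers every attribute.
{A, D} is a candidate key since {A, D}⁺ = {A, B, C, D, E} covers every attribute.
{A, E} is a candidate key since {A, E}⁺ = {A, B, C, D, E} covers every attribute.
{C, D} is a candidate key since {C, D}⁺ = {A, B, C, D, E} covers every attribute.
{C, E} is a candidate key since {C, E}⁺ = {A, B, C, D, E} covers every attribute.
Any other superkey properly contains one of these, so there are no further candidate keys.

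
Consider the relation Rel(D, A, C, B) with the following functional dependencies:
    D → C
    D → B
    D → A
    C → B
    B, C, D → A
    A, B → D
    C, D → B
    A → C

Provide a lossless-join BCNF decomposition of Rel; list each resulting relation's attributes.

Candidate keys of the original relation: {A}, {D}.
In {A, B, C, D}, {C} is not a superkey ({C}⁺ restricted to this set is {B, C}), so split on C → B into {B, C} and {A, C, D}.
{B, C} is in BCNF.
{A, C, D} is in BCNF.

{A, C, D}; {B, C}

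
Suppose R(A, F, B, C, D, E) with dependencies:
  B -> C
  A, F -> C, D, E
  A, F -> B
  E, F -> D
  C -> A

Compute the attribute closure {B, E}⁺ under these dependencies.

{A, B, C, E}

Start with {B, E}.
B -> C applies; add {C} → now {B, C, E}.
C -> A applies; add {A} → now {A, B, C, E}.
No further FD applies.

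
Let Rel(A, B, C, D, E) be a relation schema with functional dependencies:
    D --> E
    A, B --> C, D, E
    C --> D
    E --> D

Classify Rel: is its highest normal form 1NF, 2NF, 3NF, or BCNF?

2NF

Candidate key: {A, B}. Prime attributes: {A, B}.
D --> E: {D}⁺ = {D, E}, which is not all of the attributes, so the left side is not a superkey — BCNF is violated.
D --> E has non-prime {E} on the right and a non-superkey on the left, so 3NF fails.
No non-prime attribute depends on a proper subset of any candidate key, so 2NF holds.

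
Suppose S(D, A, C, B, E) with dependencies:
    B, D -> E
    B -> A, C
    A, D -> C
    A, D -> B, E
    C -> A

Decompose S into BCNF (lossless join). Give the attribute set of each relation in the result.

{A, C}; {B, C}; {B, D, E}

Candidate keys of the original relation: {A, D}, {B, D}, {C, D}.
Within {A, B, C, D, E}: {B}⁺ ∩ {A, B, C, D, E} = {A, B, C}, not the whole set, so B -> A, C violates BCNF; decompose into {A, B, C} and {B, D, E}.
Within {A, B, C}: {C}⁺ ∩ {A, B, C} = {A, C}, not the whole set, so C -> A violates BCNF; decompose into {A, C} and {B, C}.
{A, C}: every determinant is a superkey — BCNF.
{B, C}: every determinant is a superkey — BCNF.
{B, D, E}: every determinant is a superkey — BCNF.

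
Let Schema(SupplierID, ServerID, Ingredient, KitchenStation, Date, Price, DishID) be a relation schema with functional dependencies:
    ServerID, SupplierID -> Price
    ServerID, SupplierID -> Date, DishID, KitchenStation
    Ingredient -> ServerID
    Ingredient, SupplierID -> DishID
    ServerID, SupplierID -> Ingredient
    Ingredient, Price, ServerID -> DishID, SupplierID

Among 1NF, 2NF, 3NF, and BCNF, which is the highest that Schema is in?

Candidate keys: {Ingredient, Price}, {Ingredient, SupplierID}, {ServerID, SupplierID}. Prime attributes: {Ingredient, Price, ServerID, SupplierID}.
Ingredient -> ServerID: {Ingredient}⁺ = {Ingredient, ServerID}, which is not all of the attributes, so the left side is not a superkey — BCNF is violated.
Its right-hand attributes {ServerID} are all prime, as are those of every other non-superkey FD — the relation is in 3NF.

3NF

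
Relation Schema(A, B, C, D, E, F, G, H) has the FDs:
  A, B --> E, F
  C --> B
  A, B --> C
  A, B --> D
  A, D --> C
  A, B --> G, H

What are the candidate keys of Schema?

{A, B}, {A, C}, {A, D}

No FD produces {A}, so it must be in every candidate key.
{A, B}⁺ = {A, B, C, D, E, F, G, H}, which is every attribute, so {A, B} is a candidate key.
{A, C}⁺ = {A, B, C, D, E, F, G, H}, which is every attribute, so {A, C} is a candidate key.
{A, D}⁺ = {A, B, C, D, E, F, G, H}, which is every attribute, so {A, D} is a candidate key.
No proper subset of any of these is a key, and no other minimal superkey exists.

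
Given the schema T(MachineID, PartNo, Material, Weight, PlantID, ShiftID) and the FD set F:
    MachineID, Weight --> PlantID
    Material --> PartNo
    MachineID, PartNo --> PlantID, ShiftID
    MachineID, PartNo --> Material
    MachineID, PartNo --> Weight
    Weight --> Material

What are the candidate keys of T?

Attributes never on any right-hand side: {MachineID} — every candidate key must contain it.
{MachineID, Material} is a candidate key since {MachineID, Material}⁺ = {MachineID, Material, PartNo, PlantID, ShiftID, Weight} covers every attribute.
{MachineID, PartNo} is a candidate key since {MachineID, PartNo}⁺ = {MachineID, Material, PartNo, PlantID, ShiftID, Weight} covers every attribute.
{MachineID, Weight} is a candidate key since {MachineID, Weight}⁺ = {MachineID, Material, PartNo, PlantID, ShiftID, Weight} covers every attribute.
These are minimal and exhaustive — every other superkey contains one of them.

{MachineID, Material}, {MachineID, PartNo}, {MachineID, Weight}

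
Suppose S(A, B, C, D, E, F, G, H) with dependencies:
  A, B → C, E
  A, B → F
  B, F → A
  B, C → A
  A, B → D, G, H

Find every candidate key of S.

{A, B}, {B, C}, {B, F}

Attributes never on any right-hand side: {B} — every candidate key must contain it.
Closure of {A, B} is {A, B, C, D, E, F, G, H}, the whole schema; {A, B} is a candidate key.
Closure of {B, C} is {A, B, C, D, E, F, G, H}, the whole schema; {B, C} is a candidate key.
Closure of {B, F} is {A, B, C, D, E, F, G, H}, the whole schema; {B, F} is a candidate key.
No proper subset of any of these is a key, and no other minimal superkey exists.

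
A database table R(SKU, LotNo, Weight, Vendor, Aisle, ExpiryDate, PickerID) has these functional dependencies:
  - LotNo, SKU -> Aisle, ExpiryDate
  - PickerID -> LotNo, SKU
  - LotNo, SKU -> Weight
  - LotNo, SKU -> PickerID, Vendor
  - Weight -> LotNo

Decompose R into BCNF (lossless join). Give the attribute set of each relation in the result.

{Aisle, ExpiryDate, PickerID, SKU, Vendor, Weight}; {LotNo, Weight}

Candidate keys of the original relation: {LotNo, SKU}, {PickerID}, {SKU, Weight}.
Within {Aisle, ExpiryDate, LotNo, PickerID, SKU, Vendor, Weight}: {Weight}⁺ ∩ {Aisle, ExpiryDate, LotNo, PickerID, SKU, Vendor, Weight} = {LotNo, Weight}, not the whole set, so Weight -> LotNo violates BCNF; decompose into {LotNo, Weight} and {Aisle, ExpiryDate, PickerID, SKU, Vendor, Weight}.
{LotNo, Weight} has no BCNF violation.
{Aisle, ExpiryDate, PickerID, SKU, Vendor, Weight} has no BCNF violation.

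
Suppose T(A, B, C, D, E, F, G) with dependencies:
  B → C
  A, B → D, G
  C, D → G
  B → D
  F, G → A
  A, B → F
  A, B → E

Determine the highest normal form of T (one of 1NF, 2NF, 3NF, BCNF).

1NF

Candidate keys: {A, B}, {B, F}. Prime attributes: {A, B, F}.
B → C: {B}⁺ = {B, C, D, G}, which is not all of the attributes, so the left side is not a superkey — BCNF is violated.
B → C has non-prime {C} on the right and a non-superkey on the left, so 3NF fails.
The proper key subset {B} of {A, B} determines non-prime {C, D, G}, so the relation is not even in 2NF.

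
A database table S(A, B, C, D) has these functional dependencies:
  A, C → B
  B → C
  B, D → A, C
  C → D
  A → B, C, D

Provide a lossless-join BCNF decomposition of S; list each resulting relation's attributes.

Candidate keys of the original relation: {A}, {B}.
In {A, B, C, D}, {C} is not a superkey ({C}⁺ restricted to this set is {C, D}), so split on C → D into {C, D} and {A, B, C}.
{C, D} is in BCNF.
{A, B, C} is in BCNF.

{A, B, C}; {C, D}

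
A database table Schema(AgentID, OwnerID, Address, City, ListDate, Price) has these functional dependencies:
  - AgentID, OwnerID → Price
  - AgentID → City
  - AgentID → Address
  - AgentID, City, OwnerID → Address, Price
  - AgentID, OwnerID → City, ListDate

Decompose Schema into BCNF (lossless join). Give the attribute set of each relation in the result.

Candidate key of the original relation: {AgentID, OwnerID}.
In {Address, AgentID, City, ListDate, OwnerID, Price}, {AgentID} is not a superkey ({AgentID}⁺ restricted to this set is {Address, AgentID, City}), so split on AgentID → Address, City into {Address, AgentID, City} and {AgentID, ListDate, OwnerID, Price}.
{Address, AgentID, City}: every determinant is a superkey — BCNF.
{AgentID, ListDate, OwnerID, Price}: every determinant is a superkey — BCNF.

{Address, AgentID, City}; {AgentID, ListDate, OwnerID, Price}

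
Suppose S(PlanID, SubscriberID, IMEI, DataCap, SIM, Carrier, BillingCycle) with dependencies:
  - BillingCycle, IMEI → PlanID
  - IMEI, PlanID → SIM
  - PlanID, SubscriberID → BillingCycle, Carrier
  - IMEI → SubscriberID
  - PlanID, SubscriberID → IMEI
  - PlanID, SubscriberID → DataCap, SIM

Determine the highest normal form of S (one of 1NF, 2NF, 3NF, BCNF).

Candidate keys: {BillingCycle, IMEI}, {IMEI, PlanID}, {PlanID, SubscriberID}. Prime attributes: {BillingCycle, IMEI, PlanID, SubscriberID}.
IMEI → SubscriberID breaks BCNF: {IMEI}⁺ = {IMEI, SubscriberID}, so {IMEI} is not a superkey.
But every attribute on its right side ({SubscriberID}) is prime, and the same holds for every other non-superkey FD, so 3NF still holds.

3NF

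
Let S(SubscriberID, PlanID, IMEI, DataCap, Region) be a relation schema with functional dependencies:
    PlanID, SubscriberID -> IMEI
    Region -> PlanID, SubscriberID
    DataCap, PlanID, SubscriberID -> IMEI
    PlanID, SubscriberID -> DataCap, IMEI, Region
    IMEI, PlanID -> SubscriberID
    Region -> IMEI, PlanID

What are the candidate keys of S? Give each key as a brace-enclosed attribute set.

{Region}⁺ = {DataCap, IMEI, PlanID, Region, SubscriberID}, which is every attribute, so {Region} is a candidate key.
{IMEI, PlanID}⁺ = {DataCap, IMEI, PlanID, Region, SubscriberID}, which is every attribute, so {IMEI, PlanID} is a candidate key.
{PlanID, SubscriberID}⁺ = {DataCap, IMEI, PlanID, Region, SubscriberID}, which is every attribute, so {PlanID, SubscriberID} is a candidate key.
No proper subset of any of these is a key, and no other minimal superkey exists.

{IMEI, PlanID}, {PlanID, SubscriberID}, {Region}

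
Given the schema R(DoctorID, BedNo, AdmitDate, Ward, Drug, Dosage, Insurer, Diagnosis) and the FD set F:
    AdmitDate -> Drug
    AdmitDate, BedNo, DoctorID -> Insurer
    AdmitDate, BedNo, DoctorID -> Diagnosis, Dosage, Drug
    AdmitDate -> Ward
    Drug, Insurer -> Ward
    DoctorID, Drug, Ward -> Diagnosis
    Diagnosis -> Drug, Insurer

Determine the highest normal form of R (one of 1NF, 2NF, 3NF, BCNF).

1NF

Candidate key: {AdmitDate, BedNo, DoctorID}. Prime attributes: {AdmitDate, BedNo, DoctorID}.
AdmitDate -> Drug: {AdmitDate}⁺ = {AdmitDate, Drug, Ward}, which is not all of the attributes, so the left side is not a superkey — BCNF is violated.
Because {Drug} is non-prime and the left side of AdmitDate -> Drug is not a superkey, the relation is not in 3NF.
The proper key subset {AdmitDate} of {AdmitDate, BedNo, DoctorID} determines non-prime {Drug, Ward}, so the relation is not even in 2NF.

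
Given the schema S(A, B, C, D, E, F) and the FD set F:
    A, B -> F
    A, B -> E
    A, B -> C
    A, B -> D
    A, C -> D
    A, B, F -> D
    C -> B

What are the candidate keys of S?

No FD produces {A}, so it must be in every candidate key.
Closure of {A, B} is {A, B, C, D, E, F}, the whole schema; {A, B} is a candidate key.
Closure of {A, C} is {A, B, C, D, E, F}, the whole schema; {A, C} is a candidate key.
Any other superkey properly contains one of these, so there are no further candidate keys.

{A, B}, {A, C}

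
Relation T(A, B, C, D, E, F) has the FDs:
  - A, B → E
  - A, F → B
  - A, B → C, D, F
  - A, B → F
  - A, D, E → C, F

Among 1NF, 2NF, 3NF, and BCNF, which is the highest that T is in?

Candidate keys: {A, B}, {A, D, E}, {A, F}. Prime attributes: {A, B, D, E, F}.
Each dependency's left side is a superkey — BCNF holds.

BCNF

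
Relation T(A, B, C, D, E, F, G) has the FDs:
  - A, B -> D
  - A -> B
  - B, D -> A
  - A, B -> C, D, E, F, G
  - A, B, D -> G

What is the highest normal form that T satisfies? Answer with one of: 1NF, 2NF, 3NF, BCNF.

Candidate keys: {A}, {B, D}. Prime attributes: {A, B, D}.
Each dependency's left side is a superkey — BCNF holds.

BCNF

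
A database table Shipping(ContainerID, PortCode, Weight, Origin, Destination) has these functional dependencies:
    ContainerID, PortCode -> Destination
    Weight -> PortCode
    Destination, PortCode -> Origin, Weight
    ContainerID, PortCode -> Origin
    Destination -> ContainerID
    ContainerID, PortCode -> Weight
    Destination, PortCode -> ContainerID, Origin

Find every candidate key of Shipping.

{ContainerID, PortCode}⁺ = {ContainerID, Destination, Origin, PortCode, Weight}, which is every attribute, so {ContainerID, PortCode} is a candidate key.
{ContainerID, Weight}⁺ = {ContainerID, Destination, Origin, PortCode, Weight}, which is every attribute, so {ContainerID, Weight} is a candidate key.
{Destination, PortCode}⁺ = {ContainerID, Destination, Origin, PortCode, Weight}, which is every attribute, so {Destination, PortCode} is a candidate key.
{Destination, Weight}⁺ = {ContainerID, Destination, Origin, PortCode, Weight}, which is every attribute, so {Destination, Weight} is a candidate key.
These are minimal and exhaustive — every other superkey contains one of them.

{ContainerID, PortCode}, {ContainerID, Weight}, {Destination, PortCode}, {Destination, Weight}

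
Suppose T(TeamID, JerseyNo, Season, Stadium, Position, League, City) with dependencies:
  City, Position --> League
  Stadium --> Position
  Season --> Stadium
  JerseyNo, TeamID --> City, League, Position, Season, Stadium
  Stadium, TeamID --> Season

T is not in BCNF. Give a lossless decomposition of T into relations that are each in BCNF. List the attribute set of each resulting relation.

{City, JerseyNo, Season, TeamID}; {City, League, Position}; {Position, Stadium}; {Season, Stadium}

Candidate key of the original relation: {JerseyNo, TeamID}.
{City, JerseyNo, League, Position, Season, Stadium, TeamID}: {City, Position} determines {City, League, Position} here but is not a superkey — split on City, Position --> League, giving {City, League, Position} and {City, JerseyNo, Position, Season, Stadium, TeamID}.
{City, League, Position}: every determinant is a superkey — BCNF.
{City, JerseyNo, Position, Season, Stadium, TeamID}: {Stadium} determines {Position, Stadium} here but is not a superkey — split on Stadium --> Position, giving {Position, Stadium} and {City, JerseyNo, Season, Stadium, TeamID}.
{Position, Stadium}: every determinant is a superkey — BCNF.
{City, JerseyNo, Season, Stadium, TeamID}: {Season} determines {Season, Stadium} here but is not a superkey — split on Season --> Stadium, giving {Season, Stadium} and {City, JerseyNo, Season, TeamID}.
{Season, Stadium}: every determinant is a superkey — BCNF.
{City, JerseyNo, Season, TeamID}: every determinant is a superkey — BCNF.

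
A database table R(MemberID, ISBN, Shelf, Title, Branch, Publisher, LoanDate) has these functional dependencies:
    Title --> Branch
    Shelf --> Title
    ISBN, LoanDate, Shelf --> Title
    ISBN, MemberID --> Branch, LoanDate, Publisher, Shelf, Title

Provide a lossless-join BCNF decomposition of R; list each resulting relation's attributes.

{Branch, Title}; {ISBN, LoanDate, MemberID, Publisher, Shelf}; {Shelf, Title}

Candidate key of the original relation: {ISBN, MemberID}.
In {Branch, ISBN, LoanDate, MemberID, Publisher, Shelf, Title}, {Title} is not a superkey ({Title}⁺ restricted to this set is {Branch, Title}), so split on Title --> Branch into {Branch, Title} and {ISBN, LoanDate, MemberID, Publisher, Shelf, Title}.
{Branch, Title} is in BCNF.
In {ISBN, LoanDate, MemberID, Publisher, Shelf, Title}, {Shelf} is not a superkey ({Shelf}⁺ restricted to this set is {Shelf, Title}), so split on Shelf --> Title into {Shelf, Title} and {ISBN, LoanDate, MemberID, Publisher, Shelf}.
{Shelf, Title} is in BCNF.
{ISBN, LoanDate, MemberID, Publisher, Shelf} is in BCNF.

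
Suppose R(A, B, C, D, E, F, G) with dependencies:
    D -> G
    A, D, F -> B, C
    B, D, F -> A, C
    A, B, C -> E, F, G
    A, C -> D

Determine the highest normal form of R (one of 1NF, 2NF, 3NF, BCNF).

Candidate keys: {A, B, C}, {A, C, F}, {A, D, F}, {B, D, F}. Prime attributes: {A, B, C, D, F}.
D -> G: {D}⁺ = {D, G}, which is not all of the attributes, so the left side is not a superkey — BCNF is violated.
D -> G determines the non-prime attribute {G} from a non-superkey — 3NF is violated.
{A, C} is a proper subset of the key {A, B, C}, and {A, C}⁺ contains the non-prime attribute {G} — a partial dependency, so 2NF is violated.

1NF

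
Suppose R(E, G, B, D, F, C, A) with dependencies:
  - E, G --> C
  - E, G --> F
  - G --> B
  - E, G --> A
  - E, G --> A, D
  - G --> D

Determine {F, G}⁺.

Start with {F, G}.
G --> B applies; add {B} → now {B, F, G}.
G --> D applies; add {D} → now {B, D, F, G}.
No further FD applies.

{B, D, F, G}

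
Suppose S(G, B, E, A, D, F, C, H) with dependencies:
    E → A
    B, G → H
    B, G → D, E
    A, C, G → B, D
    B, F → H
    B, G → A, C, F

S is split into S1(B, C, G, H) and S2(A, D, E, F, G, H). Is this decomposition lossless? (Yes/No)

Common attributes: {G, H}; their closure is {G, H}.
The closure covers neither S1 nor S2 entirely; the join is not lossless.

No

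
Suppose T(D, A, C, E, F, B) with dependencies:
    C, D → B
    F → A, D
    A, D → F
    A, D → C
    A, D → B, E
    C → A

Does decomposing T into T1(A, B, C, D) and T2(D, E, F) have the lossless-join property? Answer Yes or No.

No

Common attributes: {D}; their closure is {D}.
T1 ⊄ {D} and T2 ⊄ {D}, so the split is lossy.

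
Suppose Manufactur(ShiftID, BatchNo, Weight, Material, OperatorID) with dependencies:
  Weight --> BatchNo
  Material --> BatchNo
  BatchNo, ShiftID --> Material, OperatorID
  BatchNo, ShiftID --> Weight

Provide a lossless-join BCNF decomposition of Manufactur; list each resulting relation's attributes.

{BatchNo, Weight}; {Material, OperatorID, ShiftID, Weight}

Candidate keys of the original relation: {BatchNo, ShiftID}, {Material, ShiftID}, {ShiftID, Weight}.
{BatchNo, Material, OperatorID, ShiftID, Weight}: {Weight} determines {BatchNo, Weight} here but is not a superkey — split on Weight --> BatchNo, giving {BatchNo, Weight} and {Material, OperatorID, ShiftID, Weight}.
{BatchNo, Weight} is in BCNF.
{Material, OperatorID, ShiftID, Weight} is in BCNF.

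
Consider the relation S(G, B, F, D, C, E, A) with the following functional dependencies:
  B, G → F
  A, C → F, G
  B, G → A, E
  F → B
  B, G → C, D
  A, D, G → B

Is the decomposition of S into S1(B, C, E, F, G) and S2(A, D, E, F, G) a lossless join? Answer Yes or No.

Common attributes: {E, F, G}; their closure is {A, B, C, D, E, F, G}.
This includes all of S1, so the common attributes are a superkey of S1 — the join is lossless.

Yes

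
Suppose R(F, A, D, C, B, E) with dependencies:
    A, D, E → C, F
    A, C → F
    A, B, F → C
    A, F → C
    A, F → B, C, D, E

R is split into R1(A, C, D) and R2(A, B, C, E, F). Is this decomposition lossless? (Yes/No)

Yes

Common attributes: {A, C}; their closure is {A, B, C, D, E, F}.
Since R1 ⊆ {A, B, C, D, E, F}, the intersection is a superkey of R1; the decomposition is lossless.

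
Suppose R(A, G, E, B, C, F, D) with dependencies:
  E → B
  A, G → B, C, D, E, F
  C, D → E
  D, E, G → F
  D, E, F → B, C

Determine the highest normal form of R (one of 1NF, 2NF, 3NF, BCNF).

2NF

Candidate key: {A, G}. Prime attributes: {A, G}.
E → B breaks BCNF: {E}⁺ = {B, E}, so {E} is not a superkey.
E → B has non-prime {B} on the right and a non-superkey on the left, so 3NF fails.
No non-prime attribute depends on a proper subset of any candidate key, so 2NF holds.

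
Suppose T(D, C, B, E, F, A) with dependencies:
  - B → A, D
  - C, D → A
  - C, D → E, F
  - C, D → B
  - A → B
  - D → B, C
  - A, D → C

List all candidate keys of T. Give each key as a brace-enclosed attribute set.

{A}, {B}, {D}

Closure of {A} is {A, B, C, D, E, F}, the whole schema; {A} is a candidate key.
Closure of {B} is {A, B, C, D, E, F}, the whole schema; {B} is a candidate key.
Closure of {D} is {A, B, C, D, E, F}, the whole schema; {D} is a candidate key.
These are minimal and exhaustive — every other superkey contains one of them.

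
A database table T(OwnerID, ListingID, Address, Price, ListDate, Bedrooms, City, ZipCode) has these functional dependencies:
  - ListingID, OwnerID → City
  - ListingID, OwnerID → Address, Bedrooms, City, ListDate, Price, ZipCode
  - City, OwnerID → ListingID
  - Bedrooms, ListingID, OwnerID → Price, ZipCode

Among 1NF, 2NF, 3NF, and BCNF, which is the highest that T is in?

BCNF

Candidate keys: {City, OwnerID}, {ListingID, OwnerID}. Prime attributes: {City, ListingID, OwnerID}.
Each dependency's left side is a superkey — BCNF holds.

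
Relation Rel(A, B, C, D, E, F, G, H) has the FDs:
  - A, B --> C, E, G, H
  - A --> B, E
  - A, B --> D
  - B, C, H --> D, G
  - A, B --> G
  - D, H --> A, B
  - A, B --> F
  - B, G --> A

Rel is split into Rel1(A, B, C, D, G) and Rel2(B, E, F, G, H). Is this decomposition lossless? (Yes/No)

Common attributes: {B, G}; their closure is {A, B, C, D, E, F, G, H}.
Since Rel1 ⊆ {A, B, C, D, E, F, G, H}, the intersection is a superkey of Rel1; the decomposition is lossless.

Yes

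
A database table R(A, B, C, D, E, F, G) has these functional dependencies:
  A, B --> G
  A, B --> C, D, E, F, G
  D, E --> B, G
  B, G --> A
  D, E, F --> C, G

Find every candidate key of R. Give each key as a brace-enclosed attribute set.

{A, B} is a candidate key since {A, B}⁺ = {A, B, C, D, E, F, G} covers every attribute.
{B, G} is a candidate key since {B, G}⁺ = {A, B, C, D, E, F, G} covers every attribute.
{D, E} is a candidate key since {D, E}⁺ = {A, B, C, D, E, F, G} covers every attribute.
No proper subset of any of these is a key, and no other minimal superkey exists.

{A, B}, {B, G}, {D, E}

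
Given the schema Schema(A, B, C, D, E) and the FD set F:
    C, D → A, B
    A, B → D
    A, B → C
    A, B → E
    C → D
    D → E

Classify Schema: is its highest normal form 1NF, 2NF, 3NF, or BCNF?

Candidate keys: {A, B}, {C}. Prime attributes: {A, B, C}.
D → E: {D}⁺ = {D, E}, which is not all of the attributes, so the left side is not a superkey — BCNF is violated.
Because {E} is non-prime and the left side of D → E is not a superkey, the relation is not in 3NF.
No proper subset of a key has a non-prime attribute in its closure, so there is no partial dependency; 2NF holds.

2NF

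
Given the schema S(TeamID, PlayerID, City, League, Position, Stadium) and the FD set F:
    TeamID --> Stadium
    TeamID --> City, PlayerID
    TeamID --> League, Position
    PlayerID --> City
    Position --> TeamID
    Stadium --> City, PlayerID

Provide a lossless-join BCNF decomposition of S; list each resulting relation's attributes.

Candidate keys of the original relation: {Position}, {TeamID}.
{City, League, PlayerID, Position, Stadium, TeamID}: {PlayerID} determines {City, PlayerID} here but is not a superkey — split on PlayerID --> City, giving {City, PlayerID} and {League, PlayerID, Position, Stadium, TeamID}.
{City, PlayerID} is in BCNF.
{League, PlayerID, Position, Stadium, TeamID}: {Stadium} determines {PlayerID, Stadium} here but is not a superkey — split on Stadium --> PlayerID, giving {PlayerID, Stadium} and {League, Position, Stadium, TeamID}.
{PlayerID, Stadium} is in BCNF.
{League, Position, Stadium, TeamID} is in BCNF.

{City, PlayerID}; {League, Position, Stadium, TeamID}; {PlayerID, Stadium}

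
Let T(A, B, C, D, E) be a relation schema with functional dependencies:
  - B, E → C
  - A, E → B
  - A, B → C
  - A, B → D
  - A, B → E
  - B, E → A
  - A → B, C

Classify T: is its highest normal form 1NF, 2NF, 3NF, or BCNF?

Candidate keys: {A}, {B, E}. Prime attributes: {A, B, E}.
Each dependency's left side is a superkey — BCNF holds.

BCNF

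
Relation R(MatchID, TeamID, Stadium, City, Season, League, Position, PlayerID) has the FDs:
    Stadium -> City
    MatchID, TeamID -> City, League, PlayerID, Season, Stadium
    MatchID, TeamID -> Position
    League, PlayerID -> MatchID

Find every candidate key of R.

Attributes never on any right-hand side: {TeamID} — every candidate key must contain it.
Closure of {MatchID, TeamID} is {City, League, MatchID, PlayerID, Position, Season, Stadium, TeamID}, the whole schema; {MatchID, TeamID} is a candidate key.
Closure of {League, PlayerID, TeamID} is {City, League, MatchID, PlayerID, Position, Season, Stadium, TeamID}, the whole schema; {League, PlayerID, TeamID} is a candidate key.
Any other superkey properly contains one of these, so there are no further candidate keys.

{League, PlayerID, TeamID}, {MatchID, TeamID}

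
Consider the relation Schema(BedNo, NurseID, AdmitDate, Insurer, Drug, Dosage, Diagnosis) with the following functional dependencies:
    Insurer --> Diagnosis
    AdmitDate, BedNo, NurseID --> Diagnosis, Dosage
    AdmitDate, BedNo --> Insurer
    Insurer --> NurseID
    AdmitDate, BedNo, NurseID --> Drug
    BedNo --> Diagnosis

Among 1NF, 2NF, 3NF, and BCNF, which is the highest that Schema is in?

Candidate key: {AdmitDate, BedNo}. Prime attributes: {AdmitDate, BedNo}.
Insurer --> Diagnosis breaks BCNF: {Insurer}⁺ = {Diagnosis, Insurer, NurseID}, so {Insurer} is not a superkey.
Insurer --> Diagnosis determines the non-prime attribute {Diagnosis} from a non-superkey — 3NF is violated.
Since {BedNo} ⊂ {AdmitDate, BedNo} and {BedNo}⁺ ⊇ {Diagnosis} with {Diagnosis} non-prime, there is a partial dependency; 2NF fails.

1NF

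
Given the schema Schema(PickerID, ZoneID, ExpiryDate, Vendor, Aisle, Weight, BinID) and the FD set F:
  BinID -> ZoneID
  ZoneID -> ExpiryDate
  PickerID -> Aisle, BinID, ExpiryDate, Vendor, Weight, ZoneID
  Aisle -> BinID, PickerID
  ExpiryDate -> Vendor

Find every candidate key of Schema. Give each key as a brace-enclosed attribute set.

{Aisle}, {PickerID}

{Aisle}⁺ = {Aisle, BinID, ExpiryDate, PickerID, Vendor, Weight, ZoneID} — all of the relation — so {Aisle} is a candidate key.
{PickerID}⁺ = {Aisle, BinID, ExpiryDate, PickerID, Vendor, Weight, ZoneID} — all of the relation — so {PickerID} is a candidate key.
These are minimal and exhaustive — every other superkey contains one of them.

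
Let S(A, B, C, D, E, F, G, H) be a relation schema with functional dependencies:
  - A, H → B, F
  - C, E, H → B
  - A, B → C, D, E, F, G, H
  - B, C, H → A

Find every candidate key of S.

{A, B} is a candidate key since {A, B}⁺ = {A, B, C, D, E, F, G, H} covers every attribute.
{A, H} is a candidate key since {A, H}⁺ = {A, B, C, D, E, F, G, H} covers every attribute.
{B, C, H} is a candidate key since {B, C, H}⁺ = {A, B, C, D, E, F, G, H} covers every attribute.
{C, E, H} is a candidate key since {C, E, H}⁺ = {A, B, C, D, E, F, G, H} covers every attribute.
No proper subset of any of these is a key, and no other minimal superkey exists.

{A, B}, {A, H}, {B, C, H}, {C, E, H}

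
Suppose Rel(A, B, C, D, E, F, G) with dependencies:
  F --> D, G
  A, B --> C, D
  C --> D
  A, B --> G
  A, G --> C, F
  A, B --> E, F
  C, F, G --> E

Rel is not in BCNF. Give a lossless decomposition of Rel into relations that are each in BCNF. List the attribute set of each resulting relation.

Candidate key of the original relation: {A, B}.
In {A, B, C, D, E, F, G}, {F} is not a superkey ({F}⁺ restricted to this set is {D, F, G}), so split on F --> D, G into {D, F, G} and {A, B, C, E, F}.
{D, F, G} has no BCNF violation.
In {A, B, C, E, F}, {A, F} is not a superkey ({A, F}⁺ restricted to this set is {A, C, E, F}), so split on A, F --> C, E into {A, C, E, F} and {A, B, F}.
In {A, C, E, F}, {C, F} is not a superkey ({C, F}⁺ restricted to this set is {C, E, F}), so split on C, F --> E into {C, E, F} and {A, C, F}.
{C, E, F} has no BCNF violation.
{A, C, F} has no BCNF violation.
{A, B, F} has no BCNF violation.

{A, B, F}; {A, C, F}; {C, E, F}; {D, F, G}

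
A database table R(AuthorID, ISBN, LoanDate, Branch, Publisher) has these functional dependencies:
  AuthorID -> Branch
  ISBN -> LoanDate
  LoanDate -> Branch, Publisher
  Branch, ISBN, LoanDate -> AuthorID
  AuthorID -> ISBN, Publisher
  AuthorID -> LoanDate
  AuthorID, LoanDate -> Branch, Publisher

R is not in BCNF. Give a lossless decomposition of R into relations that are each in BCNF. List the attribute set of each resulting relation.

{AuthorID, ISBN, LoanDate}; {Branch, LoanDate, Publisher}

Candidate keys of the original relation: {AuthorID}, {ISBN}.
{AuthorID, Branch, ISBN, LoanDate, Publisher}: {LoanDate} determines {Branch, LoanDate, Publisher} here but is not a superkey — split on LoanDate -> Branch, Publisher, giving {Branch, LoanDate, Publisher} and {AuthorID, ISBN, LoanDate}.
{Branch, LoanDate, Publisher} is in BCNF.
{AuthorID, ISBN, LoanDate} is in BCNF.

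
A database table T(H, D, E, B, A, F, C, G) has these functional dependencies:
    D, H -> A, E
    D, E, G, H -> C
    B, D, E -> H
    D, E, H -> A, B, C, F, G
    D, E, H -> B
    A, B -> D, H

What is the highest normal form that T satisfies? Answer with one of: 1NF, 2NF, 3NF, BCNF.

Candidate keys: {A, B}, {B, D, E}, {D, H}. Prime attributes: {A, B, D, E, H}.
The left-hand side of every FD is a superkey, so BCNF is satisfied.

BCNF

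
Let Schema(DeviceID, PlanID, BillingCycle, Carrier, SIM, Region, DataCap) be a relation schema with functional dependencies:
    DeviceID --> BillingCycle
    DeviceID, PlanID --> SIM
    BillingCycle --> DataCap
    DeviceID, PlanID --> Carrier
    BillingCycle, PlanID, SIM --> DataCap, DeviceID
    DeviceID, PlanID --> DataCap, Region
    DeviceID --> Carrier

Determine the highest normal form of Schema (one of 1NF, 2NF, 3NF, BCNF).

1NF

Candidate keys: {BillingCycle, PlanID, SIM}, {DeviceID, PlanID}. Prime attributes: {BillingCycle, DeviceID, PlanID, SIM}.
DeviceID --> BillingCycle: {DeviceID}⁺ = {BillingCycle, Carrier, DataCap, DeviceID}, which is not all of the attributes, so the left side is not a superkey — BCNF is violated.
BillingCycle --> DataCap determines the non-prime attribute {DataCap} from a non-superkey — 3NF is violated.
{DeviceID} is a proper subset of the key {DeviceID, PlanID}, and {DeviceID}⁺ contains the non-prime attributes {Carrier, DataCap} — a partial dependency, so 2NF is violated.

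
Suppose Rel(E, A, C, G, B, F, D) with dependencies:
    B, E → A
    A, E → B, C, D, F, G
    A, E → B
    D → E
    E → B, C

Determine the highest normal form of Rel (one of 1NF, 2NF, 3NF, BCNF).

Candidate keys: {D}, {E}. Prime attributes: {D, E}.
The left-hand side of every FD is a superkey, so BCNF is satisfied.

BCNF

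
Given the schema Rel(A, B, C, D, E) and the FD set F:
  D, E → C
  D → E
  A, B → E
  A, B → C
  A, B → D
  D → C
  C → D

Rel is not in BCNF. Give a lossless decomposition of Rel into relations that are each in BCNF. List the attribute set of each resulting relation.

Candidate key of the original relation: {A, B}.
In {A, B, C, D, E}, {D, E} is not a superkey ({D, E}⁺ restricted to this set is {C, D, E}), so split on D, E → C into {C, D, E} and {A, B, D, E}.
{C, D, E} is in BCNF.
In {A, B, D, E}, {D} is not a superkey ({D}⁺ restricted to this set is {D, E}), so split on D → E into {D, E} and {A, B, D}.
{D, E} is in BCNF.
{A, B, D} is in BCNF.

{A, B, D}; {C, D, E}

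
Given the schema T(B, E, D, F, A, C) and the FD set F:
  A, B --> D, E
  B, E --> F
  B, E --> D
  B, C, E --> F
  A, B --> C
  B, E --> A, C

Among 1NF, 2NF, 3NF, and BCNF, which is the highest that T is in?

Candidate keys: {A, B}, {B, E}. Prime attributes: {A, B, E}.
Each dependency's left side is a superkey — BCNF holds.

BCNF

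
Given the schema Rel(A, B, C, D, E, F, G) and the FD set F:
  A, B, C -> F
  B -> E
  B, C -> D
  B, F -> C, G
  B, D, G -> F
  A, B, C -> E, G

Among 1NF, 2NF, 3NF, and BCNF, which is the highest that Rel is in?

Candidate keys: {A, B, C}, {A, B, D, G}, {A, B, F}. Prime attributes: {A, B, C, D, F, G}.
For B -> E we have {B}⁺ = {B, E}; {B} is not a superkey, so BCNF fails.
Because {E} is non-prime and the left side of B -> E is not a superkey, the relation is not in 3NF.
Since {B} ⊂ {A, B, C} and {B}⁺ ⊇ {E} with {E} non-prime, there is a partial dependency; 2NF fails.

1NF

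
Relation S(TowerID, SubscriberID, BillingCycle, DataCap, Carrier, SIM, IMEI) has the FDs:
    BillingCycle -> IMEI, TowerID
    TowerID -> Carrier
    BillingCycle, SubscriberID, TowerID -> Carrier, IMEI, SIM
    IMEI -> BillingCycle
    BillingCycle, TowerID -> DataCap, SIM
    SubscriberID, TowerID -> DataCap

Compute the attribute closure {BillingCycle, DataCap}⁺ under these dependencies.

Start with {BillingCycle, DataCap}.
BillingCycle -> IMEI, TowerID applies; add {IMEI, TowerID} → now {BillingCycle, DataCap, IMEI, TowerID}.
TowerID -> Carrier applies; add {Carrier} → now {BillingCycle, Carrier, DataCap, IMEI, TowerID}.
BillingCycle, TowerID -> DataCap, SIM applies; add {SIM} → now {BillingCycle, Carrier, DataCap, IMEI, SIM, TowerID}.
No further FD applies.

{BillingCycle, Carrier, DataCap, IMEI, SIM, TowerID}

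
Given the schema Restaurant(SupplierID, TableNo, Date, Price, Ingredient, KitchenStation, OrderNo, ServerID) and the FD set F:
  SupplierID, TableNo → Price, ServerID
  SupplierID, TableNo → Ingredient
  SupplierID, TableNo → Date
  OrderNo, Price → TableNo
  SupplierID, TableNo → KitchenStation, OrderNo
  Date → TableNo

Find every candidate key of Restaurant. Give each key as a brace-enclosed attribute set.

No FD produces {SupplierID}, so it must be in every candidate key.
{Date, SupplierID} is a candidate key since {Date, SupplierID}⁺ = {Date, Ingredient, KitchenStation, OrderNo, Price, ServerID, SupplierID, TableNo} covers every attribute.
{SupplierID, TableNo} is a candidate key since {SupplierID, TableNo}⁺ = {Date, Ingredient, KitchenStation, OrderNo, Price, ServerID, SupplierID, TableNo} covers every attribute.
{OrderNo, Price, SupplierID} is a candidate key since {OrderNo, Price, SupplierID}⁺ = {Date, Ingredient, KitchenStation, OrderNo, Price, ServerID, SupplierID, TableNo} covers every attribute.
These are minimal and exhaustive — every other superkey contains one of them.

{Date, SupplierID}, {OrderNo, Price, SupplierID}, {SupplierID, TableNo}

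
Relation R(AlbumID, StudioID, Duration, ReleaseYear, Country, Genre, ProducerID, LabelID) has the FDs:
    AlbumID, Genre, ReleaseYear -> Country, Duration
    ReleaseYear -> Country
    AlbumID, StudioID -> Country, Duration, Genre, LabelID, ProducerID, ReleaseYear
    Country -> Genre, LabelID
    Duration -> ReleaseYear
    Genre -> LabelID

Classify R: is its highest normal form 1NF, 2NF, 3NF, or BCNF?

2NF

Candidate key: {AlbumID, StudioID}. Prime attributes: {AlbumID, StudioID}.
AlbumID, Genre, ReleaseYear -> Country, Duration: {AlbumID, Genre, ReleaseYear}⁺ = {AlbumID, Country, Duration, Genre, LabelID, ReleaseYear}, which is not all of the attributes, so the left side is not a superkey — BCNF is violated.
AlbumID, Genre, ReleaseYear -> Country, Duration determines the non-prime attributes {Country, Duration} from a non-superkey — 3NF is violated.
No non-prime attribute depends on a proper subset of any candidate key, so 2NF holds.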